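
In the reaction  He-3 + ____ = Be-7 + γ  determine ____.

Conserve mass number: 3 + A = 7 + 0, so A = 4.
Conserve atomic number: 2 + Z = 4 + 0, so Z = 2.
A = 4 and Z = 2 is He-4 — an alpha particle.

alpha particle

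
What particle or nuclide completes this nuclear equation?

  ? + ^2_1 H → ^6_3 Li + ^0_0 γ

Conserve mass number: A + 2 = 6 + 0, so A = 4.
Conserve atomic number: Z + 1 = 3 + 0, so Z = 2.
A = 4 and Z = 2 is ^4_2 He — an alpha particle.

alpha particle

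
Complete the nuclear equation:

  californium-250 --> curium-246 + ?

alpha particle

Conserve mass number: 250 = 246 + A, so A = 4.
Conserve atomic number: 98 = 96 + Z, so Z = 2.
A = 4 and Z = 2 is helium-4 — an alpha particle.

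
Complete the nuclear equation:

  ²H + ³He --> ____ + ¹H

Conserve mass number: 2 + 3 = A + 1, so A = 4.
Conserve atomic number: 1 + 2 = Z + 1, so Z = 2.
A = 4 and Z = 2 is ⁴He — an alpha particle.

He-4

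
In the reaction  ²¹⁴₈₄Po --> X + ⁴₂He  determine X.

Conserve mass number: 214 = A + 4, so A = 210.
Conserve atomic number: 84 = Z + 2, so Z = 82.
Z = 82 is lead, so the species is ²¹⁰₈₂Pb.

Pb-210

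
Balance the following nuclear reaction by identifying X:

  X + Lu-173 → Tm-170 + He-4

neutron

Conserve mass number: A + 173 = 170 + 4, so A = 1.
Conserve atomic number: Z + 71 = 69 + 2, so Z = 0.
A = 1 and Z = 0 is n — a neutron.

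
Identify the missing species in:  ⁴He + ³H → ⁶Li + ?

neutron

Conserve mass number: 4 + 3 = 6 + A, so A = 1.
Conserve atomic number: 2 + 1 = 3 + Z, so Z = 0.
A = 1 and Z = 0 is ¹n — a neutron.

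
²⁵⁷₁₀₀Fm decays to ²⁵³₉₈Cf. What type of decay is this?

alpha decay

ΔA = 253 − 257 = -4; ΔZ = 98 − 100 = -2.
A drops by 4 and Z drops by 2 — the signature of alpha emission.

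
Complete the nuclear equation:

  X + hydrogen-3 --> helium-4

proton

Conserve mass number: A + 3 = 4, so A = 1.
Conserve atomic number: Z + 1 = 2, so Z = 1.
A = 1 and Z = 1 is hydrogen-1 — a proton.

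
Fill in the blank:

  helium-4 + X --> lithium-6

Conserve mass number: 4 + A = 6, so A = 2.
Conserve atomic number: 2 + Z = 3, so Z = 1.
A = 2 and Z = 1 is hydrogen-2 — a deuteron.

deuteron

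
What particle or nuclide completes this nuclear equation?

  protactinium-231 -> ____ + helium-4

Conserve mass number: 231 = A + 4, so A = 227.
Conserve atomic number: 91 = Z + 2, so Z = 89.
Z = 89 is actinium, so the species is actinium-227.

Ac-227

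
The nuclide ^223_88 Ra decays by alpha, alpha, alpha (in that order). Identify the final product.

Start: (A, Z) = (223, 88).
After α: (219, 86).
After α: (215, 84).
After α: (211, 82).
Z = 82 is lead.

Pb-211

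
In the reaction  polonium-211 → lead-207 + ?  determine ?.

Conserve mass number: 211 = 207 + A, so A = 4.
Conserve atomic number: 84 = 82 + Z, so Z = 2.
A = 4 and Z = 2 is helium-4 — an alpha particle.

alpha particle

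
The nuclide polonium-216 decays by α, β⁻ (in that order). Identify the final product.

Bi-212

Start: (A, Z) = (216, 84).
After α: (212, 82).
After β⁻: (212, 83).
Z = 83 is bismuth.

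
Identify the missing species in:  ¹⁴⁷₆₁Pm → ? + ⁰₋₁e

Conserve mass number: 147 = A + 0, so A = 147.
Conserve atomic number: 61 = Z − 1, so Z = 62.
Z = 62 is samarium, so the species is ¹⁴⁷₆₂Sm.

Sm-147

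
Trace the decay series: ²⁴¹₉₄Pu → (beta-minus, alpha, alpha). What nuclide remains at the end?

Pa-233

Start: (A, Z) = (241, 94).
After β⁻: (241, 95).
After α: (237, 93).
After α: (233, 91).
Z = 91 is protactinium.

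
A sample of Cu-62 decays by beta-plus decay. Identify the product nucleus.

Ni-62

Beta-plus decay: mass number changes by +0, atomic number by -1.
A: 62 = 62; Z: 29 − 1 = 28.
Z = 28 is nickel, so the daughter is Ni-62.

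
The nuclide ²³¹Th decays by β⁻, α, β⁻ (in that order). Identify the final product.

Start: (A, Z) = (231, 90).
After β⁻: (231, 91).
After α: (227, 89).
After β⁻: (227, 90).
Z = 90 is thorium.

Th-227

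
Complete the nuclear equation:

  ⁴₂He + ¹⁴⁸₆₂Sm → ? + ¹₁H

Conserve mass number: 4 + 148 = A + 1, so A = 151.
Conserve atomic number: 2 + 62 = Z + 1, so Z = 63.
Z = 63 is europium, so the species is ¹⁵¹₆₃Eu.

Eu-151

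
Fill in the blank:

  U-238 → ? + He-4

Th-234

Conserve mass number: 238 = A + 4, so A = 234.
Conserve atomic number: 92 = Z + 2, so Z = 90.
Z = 90 is thorium, so the species is Th-234.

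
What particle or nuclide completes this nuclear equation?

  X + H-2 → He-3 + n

deuteron

Conserve mass number: A + 2 = 3 + 1, so A = 2.
Conserve atomic number: Z + 1 = 2 + 0, so Z = 1.
A = 2 and Z = 1 is H-2 — a deuteron.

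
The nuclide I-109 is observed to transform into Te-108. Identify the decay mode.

ΔA = 108 − 109 = -1; ΔZ = 52 − 53 = -1.
A drops by 1 and Z drops by 1 — a proton was emitted.

proton emission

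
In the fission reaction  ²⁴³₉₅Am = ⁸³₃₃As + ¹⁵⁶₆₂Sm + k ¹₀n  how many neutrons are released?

Conserve mass number: 243 = 83 + 156 + k, so k = 243 − 239 = 4.
Check atomic number: 95 = 33 + 62 + 0 = 95. ✓

4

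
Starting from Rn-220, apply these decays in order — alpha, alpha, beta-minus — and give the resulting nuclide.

Start: (A, Z) = (220, 86).
After α: (216, 84).
After α: (212, 82).
After β⁻: (212, 83).
Z = 83 is bismuth.

Bi-212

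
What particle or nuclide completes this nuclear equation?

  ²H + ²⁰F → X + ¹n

Conserve mass number: 2 + 20 = A + 1, so A = 21.
Conserve atomic number: 1 + 9 = Z + 0, so Z = 10.
Z = 10 is neon, so the species is ²¹Ne.

Ne-21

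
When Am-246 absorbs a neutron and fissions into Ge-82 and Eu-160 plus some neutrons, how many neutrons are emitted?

Conserve mass number: 247 = 82 + 160 + k, so k = 247 − 242 = 5.
Check atomic number: 95 = 32 + 63 + 0 = 95. ✓

5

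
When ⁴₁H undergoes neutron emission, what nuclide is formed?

H-3

Neutron emission: mass number changes by -1, atomic number by +0.
A: 4 − 1 = 3; Z: 1 = 1.
Z = 1 is hydrogen, so the daughter is ³₁H.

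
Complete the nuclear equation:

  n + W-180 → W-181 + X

gamma ray

Conserve mass number: 1 + 180 = 181 + A, so A = 0.
Conserve atomic number: 0 + 74 = 74 + Z, so Z = 0.
A = 0 and Z = 0 is γ — a gamma ray.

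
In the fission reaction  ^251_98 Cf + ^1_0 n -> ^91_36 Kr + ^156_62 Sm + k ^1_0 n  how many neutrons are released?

Conserve mass number: 252 = 91 + 156 + k, so k = 252 − 247 = 5.
Check atomic number: 98 = 36 + 62 + 0 = 98. ✓

5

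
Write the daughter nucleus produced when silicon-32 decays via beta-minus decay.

Beta-minus decay: mass number changes by +0, atomic number by +1.
A: 32 = 32; Z: 14 + 1 = 15.
Z = 15 is phosphorus, so the daughter is phosphorus-32.

P-32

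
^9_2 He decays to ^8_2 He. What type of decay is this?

ΔA = 8 − 9 = -1; ΔZ = 2 − 2 = +0.
A drops by 1 with Z unchanged — a neutron was emitted.

neutron emission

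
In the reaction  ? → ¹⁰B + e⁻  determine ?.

Be-10

Conserve mass number: A = 10 + 0, so A = 10.
Conserve atomic number: Z = 5 − 1, so Z = 4.
Z = 4 is beryllium, so the species is ¹⁰Be.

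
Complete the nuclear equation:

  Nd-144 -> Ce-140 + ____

Conserve mass number: 144 = 140 + A, so A = 4.
Conserve atomic number: 60 = 58 + Z, so Z = 2.
A = 4 and Z = 2 is He-4 — an alpha particle.

alpha particle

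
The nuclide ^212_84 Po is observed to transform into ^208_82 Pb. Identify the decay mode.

alpha decay

ΔA = 208 − 212 = -4; ΔZ = 82 − 84 = -2.
A drops by 4 and Z drops by 2 — the signature of alpha emission.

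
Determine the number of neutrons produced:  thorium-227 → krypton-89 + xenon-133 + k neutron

5

Conserve mass number: 227 = 89 + 133 + k, so k = 227 − 222 = 5.
Check atomic number: 90 = 36 + 54 + 0 = 90. ✓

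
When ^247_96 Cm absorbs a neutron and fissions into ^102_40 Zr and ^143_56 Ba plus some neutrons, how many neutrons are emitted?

3

Conserve mass number: 248 = 102 + 143 + k, so k = 248 − 245 = 3.
Check atomic number: 96 = 40 + 56 + 0 = 96. ✓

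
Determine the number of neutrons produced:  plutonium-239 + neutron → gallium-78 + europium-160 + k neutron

2

Conserve mass number: 240 = 78 + 160 + k, so k = 240 − 238 = 2.
Check atomic number: 94 = 31 + 63 + 0 = 94. ✓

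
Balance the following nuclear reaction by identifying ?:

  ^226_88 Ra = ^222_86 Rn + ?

alpha particle

Conserve mass number: 226 = 222 + A, so A = 4.
Conserve atomic number: 88 = 86 + Z, so Z = 2.
A = 4 and Z = 2 is ^4_2 He — an alpha particle.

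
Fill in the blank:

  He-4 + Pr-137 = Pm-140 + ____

neutron

Conserve mass number: 4 + 137 = 140 + A, so A = 1.
Conserve atomic number: 2 + 59 = 61 + Z, so Z = 0.
A = 1 and Z = 0 is n — a neutron.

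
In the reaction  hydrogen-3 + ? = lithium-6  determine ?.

Conserve mass number: 3 + A = 6, so A = 3.
Conserve atomic number: 1 + Z = 3, so Z = 2.
Z = 2 is helium, so the species is helium-3.

He-3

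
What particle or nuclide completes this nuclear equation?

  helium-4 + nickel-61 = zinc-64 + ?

neutron

Conserve mass number: 4 + 61 = 64 + A, so A = 1.
Conserve atomic number: 2 + 28 = 30 + Z, so Z = 0.
A = 1 and Z = 0 is neutron — a neutron.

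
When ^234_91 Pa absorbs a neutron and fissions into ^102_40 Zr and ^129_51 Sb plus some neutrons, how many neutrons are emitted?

Conserve mass number: 235 = 102 + 129 + k, so k = 235 − 231 = 4.
Check atomic number: 91 = 40 + 51 + 0 = 91. ✓

4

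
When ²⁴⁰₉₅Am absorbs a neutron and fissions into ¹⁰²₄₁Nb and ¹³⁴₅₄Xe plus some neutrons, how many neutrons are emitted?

5

Conserve mass number: 241 = 102 + 134 + k, so k = 241 − 236 = 5.
Check atomic number: 95 = 41 + 54 + 0 = 95. ✓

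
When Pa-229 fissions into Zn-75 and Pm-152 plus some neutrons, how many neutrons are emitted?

Conserve mass number: 229 = 75 + 152 + k, so k = 229 − 227 = 2.
Check atomic number: 91 = 30 + 61 + 0 = 91. ✓

2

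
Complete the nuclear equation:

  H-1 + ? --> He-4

triton

Conserve mass number: 1 + A = 4, so A = 3.
Conserve atomic number: 1 + Z = 2, so Z = 1.
A = 3 and Z = 1 is H-3 — a triton.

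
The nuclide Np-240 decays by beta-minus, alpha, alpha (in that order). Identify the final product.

Th-232

Start: (A, Z) = (240, 93).
After β⁻: (240, 94).
After α: (236, 92).
After α: (232, 90).
Z = 90 is thorium.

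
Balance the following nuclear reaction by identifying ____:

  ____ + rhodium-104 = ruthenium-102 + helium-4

Conserve mass number: A + 104 = 102 + 4, so A = 2.
Conserve atomic number: Z + 45 = 44 + 2, so Z = 1.
A = 2 and Z = 1 is hydrogen-2 — a deuteron.

deuteron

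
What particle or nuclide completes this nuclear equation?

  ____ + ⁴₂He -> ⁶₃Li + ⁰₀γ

deuteron

Conserve mass number: A + 4 = 6 + 0, so A = 2.
Conserve atomic number: Z + 2 = 3 + 0, so Z = 1.
A = 2 and Z = 1 is ²₁H — a deuteron.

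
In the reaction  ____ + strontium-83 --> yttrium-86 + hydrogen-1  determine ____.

Conserve mass number: A + 83 = 86 + 1, so A = 4.
Conserve atomic number: Z + 38 = 39 + 1, so Z = 2.
A = 4 and Z = 2 is helium-4 — an alpha particle.

alpha particle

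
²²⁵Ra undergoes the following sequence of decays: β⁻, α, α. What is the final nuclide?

At-217

Start: (A, Z) = (225, 88).
After β⁻: (225, 89).
After α: (221, 87).
After α: (217, 85).
Z = 85 is astatine.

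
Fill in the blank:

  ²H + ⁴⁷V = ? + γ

Conserve mass number: 2 + 47 = A + 0, so A = 49.
Conserve atomic number: 1 + 23 = Z + 0, so Z = 24.
Z = 24 is chromium, so the species is ⁴⁹Cr.

Cr-49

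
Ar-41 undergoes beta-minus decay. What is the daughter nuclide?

K-41

Beta-minus decay: mass number changes by +0, atomic number by +1.
A: 41 = 41; Z: 18 + 1 = 19.
Z = 19 is potassium, so the daughter is K-41.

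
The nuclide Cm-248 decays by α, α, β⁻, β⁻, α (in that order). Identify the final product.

Start: (A, Z) = (248, 96).
After α: (244, 94).
After α: (240, 92).
After β⁻: (240, 93).
After β⁻: (240, 94).
After α: (236, 92).
Z = 92 is uranium.

U-236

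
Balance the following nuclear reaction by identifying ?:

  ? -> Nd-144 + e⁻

Conserve mass number: A = 144 + 0, so A = 144.
Conserve atomic number: Z = 60 − 1, so Z = 59.
Z = 59 is praseodymium, so the species is Pr-144.

Pr-144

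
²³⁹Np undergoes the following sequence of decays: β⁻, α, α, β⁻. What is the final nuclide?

Pa-231

Start: (A, Z) = (239, 93).
After β⁻: (239, 94).
After α: (235, 92).
After α: (231, 90).
After β⁻: (231, 91).
Z = 91 is protactinium.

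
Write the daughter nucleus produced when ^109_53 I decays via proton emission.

Proton emission: mass number changes by -1, atomic number by -1.
A: 109 − 1 = 108; Z: 53 − 1 = 52.
Z = 52 is tellurium, so the daughter is ^108_52 Te.

Te-108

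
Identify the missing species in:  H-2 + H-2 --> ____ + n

Conserve mass number: 2 + 2 = A + 1, so A = 3.
Conserve atomic number: 1 + 1 = Z + 0, so Z = 2.
Z = 2 is helium, so the species is He-3.

He-3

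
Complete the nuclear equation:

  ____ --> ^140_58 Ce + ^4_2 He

Conserve mass number: A = 140 + 4, so A = 144.
Conserve atomic number: Z = 58 + 2, so Z = 60.
Z = 60 is neodymium, so the species is ^144_60 Nd.

Nd-144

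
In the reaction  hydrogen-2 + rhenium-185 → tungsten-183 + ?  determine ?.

alpha particle

Conserve mass number: 2 + 185 = 183 + A, so A = 4.
Conserve atomic number: 1 + 75 = 74 + Z, so Z = 2.
A = 4 and Z = 2 is helium-4 — an alpha particle.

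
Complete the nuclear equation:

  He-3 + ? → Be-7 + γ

Conserve mass number: 3 + A = 7 + 0, so A = 4.
Conserve atomic number: 2 + Z = 4 + 0, so Z = 2.
A = 4 and Z = 2 is He-4 — an alpha particle.

alpha particle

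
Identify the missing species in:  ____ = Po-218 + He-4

Rn-222

Conserve mass number: A = 218 + 4, so A = 222.
Conserve atomic number: Z = 84 + 2, so Z = 86.
Z = 86 is radon, so the species is Rn-222.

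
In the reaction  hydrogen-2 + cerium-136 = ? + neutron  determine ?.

Conserve mass number: 2 + 136 = A + 1, so A = 137.
Conserve atomic number: 1 + 58 = Z + 0, so Z = 59.
Z = 59 is praseodymium, so the species is praseodymium-137.

Pr-137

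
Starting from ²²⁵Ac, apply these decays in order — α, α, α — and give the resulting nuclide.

Bi-213

Start: (A, Z) = (225, 89).
After α: (221, 87).
After α: (217, 85).
After α: (213, 83).
Z = 83 is bismuth.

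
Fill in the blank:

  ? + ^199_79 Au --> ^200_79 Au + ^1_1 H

deuteron

Conserve mass number: A + 199 = 200 + 1, so A = 2.
Conserve atomic number: Z + 79 = 79 + 1, so Z = 1.
A = 2 and Z = 1 is ^2_1 H — a deuteron.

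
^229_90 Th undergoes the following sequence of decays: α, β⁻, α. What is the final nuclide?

Start: (A, Z) = (229, 90).
After α: (225, 88).
After β⁻: (225, 89).
After α: (221, 87).
Z = 87 is francium.

Fr-221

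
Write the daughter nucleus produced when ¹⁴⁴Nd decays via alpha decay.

Alpha decay: mass number changes by -4, atomic number by -2.
A: 144 − 4 = 140; Z: 60 − 2 = 58.
Z = 58 is cerium, so the daughter is ¹⁴⁰Ce.

Ce-140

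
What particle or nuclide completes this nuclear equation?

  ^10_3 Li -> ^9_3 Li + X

Conserve mass number: 10 = 9 + A, so A = 1.
Conserve atomic number: 3 = 3 + Z, so Z = 0.
A = 1 and Z = 0 is ^1_0 n — a neutron.

neutron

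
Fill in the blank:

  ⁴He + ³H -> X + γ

Conserve mass number: 4 + 3 = A + 0, so A = 7.
Conserve atomic number: 2 + 1 = Z + 0, so Z = 3.
Z = 3 is lithium, so the species is ⁷Li.

Li-7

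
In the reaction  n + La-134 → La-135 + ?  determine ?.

Conserve mass number: 1 + 134 = 135 + A, so A = 0.
Conserve atomic number: 0 + 57 = 57 + Z, so Z = 0.
A = 0 and Z = 0 is γ — a gamma ray.

gamma ray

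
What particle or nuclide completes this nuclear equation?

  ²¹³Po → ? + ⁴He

Pb-209

Conserve mass number: 213 = A + 4, so A = 209.
Conserve atomic number: 84 = Z + 2, so Z = 82.
Z = 82 is lead, so the species is ²⁰⁹Pb.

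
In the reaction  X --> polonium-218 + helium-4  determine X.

Conserve mass number: A = 218 + 4, so A = 222.
Conserve atomic number: Z = 84 + 2, so Z = 86.
Z = 86 is radon, so the species is radon-222.

Rn-222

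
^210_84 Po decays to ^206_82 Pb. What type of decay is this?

ΔA = 206 − 210 = -4; ΔZ = 82 − 84 = -2.
A drops by 4 and Z drops by 2 — the signature of alpha emission.

alpha decay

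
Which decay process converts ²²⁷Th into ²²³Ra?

ΔA = 223 − 227 = -4; ΔZ = 88 − 90 = -2.
A drops by 4 and Z drops by 2 — the signature of alpha emission.

alpha decay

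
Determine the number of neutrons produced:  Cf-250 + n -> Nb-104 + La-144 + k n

Conserve mass number: 251 = 104 + 144 + k, so k = 251 − 248 = 3.
Check atomic number: 98 = 41 + 57 + 0 = 98. ✓

3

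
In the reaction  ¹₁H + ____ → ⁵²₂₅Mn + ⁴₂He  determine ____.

Fe-55

Conserve mass number: 1 + A = 52 + 4, so A = 55.
Conserve atomic number: 1 + Z = 25 + 2, so Z = 26.
Z = 26 is iron, so the species is ⁵⁵₂₆Fe.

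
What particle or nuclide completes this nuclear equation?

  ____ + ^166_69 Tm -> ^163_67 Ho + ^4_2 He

neutron

Conserve mass number: A + 166 = 163 + 4, so A = 1.
Conserve atomic number: Z + 69 = 67 + 2, so Z = 0.
A = 1 and Z = 0 is ^1_0 n — a neutron.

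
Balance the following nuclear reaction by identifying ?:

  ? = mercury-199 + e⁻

Au-199

Conserve mass number: A = 199 + 0, so A = 199.
Conserve atomic number: Z = 80 − 1, so Z = 79.
Z = 79 is gold, so the species is gold-199.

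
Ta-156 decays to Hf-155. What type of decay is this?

proton emission

ΔA = 155 − 156 = -1; ΔZ = 72 − 73 = -1.
A drops by 1 and Z drops by 1 — a proton was emitted.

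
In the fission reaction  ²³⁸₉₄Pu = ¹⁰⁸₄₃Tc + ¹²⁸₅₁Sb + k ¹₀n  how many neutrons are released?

2

Conserve mass number: 238 = 108 + 128 + k, so k = 238 − 236 = 2.
Check atomic number: 94 = 43 + 51 + 0 = 94. ✓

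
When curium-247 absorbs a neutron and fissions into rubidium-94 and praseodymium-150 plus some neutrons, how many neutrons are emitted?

Conserve mass number: 248 = 94 + 150 + k, so k = 248 − 244 = 4.
Check atomic number: 96 = 37 + 59 + 0 = 96. ✓

4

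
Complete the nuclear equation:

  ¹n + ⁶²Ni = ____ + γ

Ni-63

Conserve mass number: 1 + 62 = A + 0, so A = 63.
Conserve atomic number: 0 + 28 = Z + 0, so Z = 28.
Z = 28 is nickel, so the species is ⁶³Ni.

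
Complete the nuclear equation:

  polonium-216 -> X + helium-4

Conserve mass number: 216 = A + 4, so A = 212.
Conserve atomic number: 84 = Z + 2, so Z = 82.
Z = 82 is lead, so the species is lead-212.

Pb-212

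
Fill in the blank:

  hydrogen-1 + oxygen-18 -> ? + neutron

Conserve mass number: 1 + 18 = A + 1, so A = 18.
Conserve atomic number: 1 + 8 = Z + 0, so Z = 9.
Z = 9 is fluorine, so the species is fluorine-18.

F-18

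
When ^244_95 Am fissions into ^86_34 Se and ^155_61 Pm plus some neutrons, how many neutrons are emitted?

3

Conserve mass number: 244 = 86 + 155 + k, so k = 244 − 241 = 3.
Check atomic number: 95 = 34 + 61 + 0 = 95. ✓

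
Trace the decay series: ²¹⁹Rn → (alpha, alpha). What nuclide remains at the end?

Start: (A, Z) = (219, 86).
After α: (215, 84).
After α: (211, 82).
Z = 82 is lead.

Pb-211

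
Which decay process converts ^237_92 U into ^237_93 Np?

beta-minus decay

ΔA = 237 − 237 = 0; ΔZ = 93 − 92 = +1.
A is unchanged and Z rises by 1 — a neutron has become a proton (β⁻ decay).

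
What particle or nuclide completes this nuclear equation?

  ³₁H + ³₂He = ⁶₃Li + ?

gamma ray

Conserve mass number: 3 + 3 = 6 + A, so A = 0.
Conserve atomic number: 1 + 2 = 3 + Z, so Z = 0.
A = 0 and Z = 0 is ⁰₀γ — a gamma ray.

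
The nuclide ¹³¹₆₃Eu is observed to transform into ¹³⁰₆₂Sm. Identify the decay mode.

proton emission

ΔA = 130 − 131 = -1; ΔZ = 62 − 63 = -1.
A drops by 1 and Z drops by 1 — a proton was emitted.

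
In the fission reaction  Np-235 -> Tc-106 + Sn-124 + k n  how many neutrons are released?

5

Conserve mass number: 235 = 106 + 124 + k, so k = 235 − 230 = 5.
Check atomic number: 93 = 43 + 50 + 0 = 93. ✓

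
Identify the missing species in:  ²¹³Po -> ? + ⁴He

Conserve mass number: 213 = A + 4, so A = 209.
Conserve atomic number: 84 = Z + 2, so Z = 82.
Z = 82 is lead, so the species is ²⁰⁹Pb.

Pb-209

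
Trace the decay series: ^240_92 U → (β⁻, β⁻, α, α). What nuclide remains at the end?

Th-232

Start: (A, Z) = (240, 92).
After β⁻: (240, 93).
After β⁻: (240, 94).
After α: (236, 92).
After α: (232, 90).
Z = 90 is thorium.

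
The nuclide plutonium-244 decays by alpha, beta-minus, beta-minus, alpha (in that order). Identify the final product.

Start: (A, Z) = (244, 94).
After α: (240, 92).
After β⁻: (240, 93).
After β⁻: (240, 94).
After α: (236, 92).
Z = 92 is uranium.

U-236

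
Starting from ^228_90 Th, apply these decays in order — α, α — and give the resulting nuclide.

Start: (A, Z) = (228, 90).
After α: (224, 88).
After α: (220, 86).
Z = 86 is radon.

Rn-220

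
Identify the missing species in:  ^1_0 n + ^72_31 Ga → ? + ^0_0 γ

Ga-73

Conserve mass number: 1 + 72 = A + 0, so A = 73.
Conserve atomic number: 0 + 31 = Z + 0, so Z = 31.
Z = 31 is gallium, so the species is ^73_31 Ga.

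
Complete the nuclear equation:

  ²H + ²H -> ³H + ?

proton

Conserve mass number: 2 + 2 = 3 + A, so A = 1.
Conserve atomic number: 1 + 1 = 1 + Z, so Z = 1.
A = 1 and Z = 1 is ¹H — a proton.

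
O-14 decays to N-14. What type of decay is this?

beta-plus decay or electron capture

ΔA = 14 − 14 = 0; ΔZ = 7 − 8 = -1.
A is unchanged and Z drops by 1 — a proton has become a neutron (β⁺ emission or electron capture).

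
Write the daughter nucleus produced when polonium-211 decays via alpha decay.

Alpha decay: mass number changes by -4, atomic number by -2.
A: 211 − 4 = 207; Z: 84 − 2 = 82.
Z = 82 is lead, so the daughter is lead-207.

Pb-207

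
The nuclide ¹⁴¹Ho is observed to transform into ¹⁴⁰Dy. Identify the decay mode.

ΔA = 140 − 141 = -1; ΔZ = 66 − 67 = -1.
A drops by 1 and Z drops by 1 — a proton was emitted.

proton emission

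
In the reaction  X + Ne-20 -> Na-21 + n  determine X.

Conserve mass number: A + 20 = 21 + 1, so A = 2.
Conserve atomic number: Z + 10 = 11 + 0, so Z = 1.
A = 2 and Z = 1 is H-2 — a deuteron.

deuteron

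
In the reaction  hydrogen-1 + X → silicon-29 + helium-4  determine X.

Conserve mass number: 1 + A = 29 + 4, so A = 32.
Conserve atomic number: 1 + Z = 14 + 2, so Z = 15.
Z = 15 is phosphorus, so the species is phosphorus-32.

P-32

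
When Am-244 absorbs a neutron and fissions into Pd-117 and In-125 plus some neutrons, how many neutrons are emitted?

3

Conserve mass number: 245 = 117 + 125 + k, so k = 245 − 242 = 3.
Check atomic number: 95 = 46 + 49 + 0 = 95. ✓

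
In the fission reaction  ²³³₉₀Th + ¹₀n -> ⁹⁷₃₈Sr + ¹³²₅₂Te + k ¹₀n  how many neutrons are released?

5

Conserve mass number: 234 = 97 + 132 + k, so k = 234 − 229 = 5.
Check atomic number: 90 = 38 + 52 + 0 = 90. ✓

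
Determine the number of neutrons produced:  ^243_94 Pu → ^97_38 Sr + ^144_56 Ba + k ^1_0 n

Conserve mass number: 243 = 97 + 144 + k, so k = 243 − 241 = 2.
Check atomic number: 94 = 38 + 56 + 0 = 94. ✓

2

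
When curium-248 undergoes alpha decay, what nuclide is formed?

Alpha decay: mass number changes by -4, atomic number by -2.
A: 248 − 4 = 244; Z: 96 − 2 = 94.
Z = 94 is plutonium, so the daughter is plutonium-244.

Pu-244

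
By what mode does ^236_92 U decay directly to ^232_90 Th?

ΔA = 232 − 236 = -4; ΔZ = 90 − 92 = -2.
A drops by 4 and Z drops by 2 — the signature of alpha emission.

alpha decay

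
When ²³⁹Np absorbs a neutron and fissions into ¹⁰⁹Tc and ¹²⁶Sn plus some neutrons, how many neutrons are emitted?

5

Conserve mass number: 240 = 109 + 126 + k, so k = 240 − 235 = 5.
Check atomic number: 93 = 43 + 50 + 0 = 93. ✓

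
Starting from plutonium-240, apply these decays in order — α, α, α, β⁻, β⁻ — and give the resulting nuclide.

Th-228

Start: (A, Z) = (240, 94).
After α: (236, 92).
After α: (232, 90).
After α: (228, 88).
After β⁻: (228, 89).
After β⁻: (228, 90).
Z = 90 is thorium.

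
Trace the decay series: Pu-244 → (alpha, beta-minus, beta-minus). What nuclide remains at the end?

Pu-240

Start: (A, Z) = (244, 94).
After α: (240, 92).
After β⁻: (240, 93).
After β⁻: (240, 94).
Z = 94 is plutonium.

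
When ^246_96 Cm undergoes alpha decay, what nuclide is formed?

Pu-242

Alpha decay: mass number changes by -4, atomic number by -2.
A: 246 − 4 = 242; Z: 96 − 2 = 94.
Z = 94 is plutonium, so the daughter is ^242_94 Pu.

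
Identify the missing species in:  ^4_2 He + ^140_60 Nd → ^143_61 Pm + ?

Conserve mass number: 4 + 140 = 143 + A, so A = 1.
Conserve atomic number: 2 + 60 = 61 + Z, so Z = 1.
A = 1 and Z = 1 is ^1_1 H — a proton.

proton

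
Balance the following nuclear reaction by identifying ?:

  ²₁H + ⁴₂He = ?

Li-6

Conserve mass number: 2 + 4 = A, so A = 6.
Conserve atomic number: 1 + 2 = Z, so Z = 3.
Z = 3 is lithium, so the species is ⁶₃Li.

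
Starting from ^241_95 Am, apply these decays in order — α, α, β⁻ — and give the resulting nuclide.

Start: (A, Z) = (241, 95).
After α: (237, 93).
After α: (233, 91).
After β⁻: (233, 92).
Z = 92 is uranium.

U-233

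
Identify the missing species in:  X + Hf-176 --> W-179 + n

alpha particle

Conserve mass number: A + 176 = 179 + 1, so A = 4.
Conserve atomic number: Z + 72 = 74 + 0, so Z = 2.
A = 4 and Z = 2 is He-4 — an alpha particle.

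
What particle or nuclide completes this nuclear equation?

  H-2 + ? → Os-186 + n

Re-185

Conserve mass number: 2 + A = 186 + 1, so A = 185.
Conserve atomic number: 1 + Z = 76 + 0, so Z = 75.
Z = 75 is rhenium, so the species is Re-185.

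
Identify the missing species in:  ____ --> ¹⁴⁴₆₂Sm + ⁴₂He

Conserve mass number: A = 144 + 4, so A = 148.
Conserve atomic number: Z = 62 + 2, so Z = 64.
Z = 64 is gadolinium, so the species is ¹⁴⁸₆₄Gd.

Gd-148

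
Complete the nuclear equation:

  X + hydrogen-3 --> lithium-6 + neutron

alpha particle

Conserve mass number: A + 3 = 6 + 1, so A = 4.
Conserve atomic number: Z + 1 = 3 + 0, so Z = 2.
A = 4 and Z = 2 is helium-4 — an alpha particle.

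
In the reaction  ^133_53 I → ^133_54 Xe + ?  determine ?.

beta-minus particle

Conserve mass number: 133 = 133 + A, so A = 0.
Conserve atomic number: 53 = 54 + Z, so Z = -1.
A = 0 and Z = -1 is ^0_-1 e — a beta-minus particle.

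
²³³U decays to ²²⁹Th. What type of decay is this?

ΔA = 229 − 233 = -4; ΔZ = 90 − 92 = -2.
A drops by 4 and Z drops by 2 — the signature of alpha emission.

alpha decay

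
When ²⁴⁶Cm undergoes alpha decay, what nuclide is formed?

Alpha decay: mass number changes by -4, atomic number by -2.
A: 246 − 4 = 242; Z: 96 − 2 = 94.
Z = 94 is plutonium, so the daughter is ²⁴²Pu.

Pu-242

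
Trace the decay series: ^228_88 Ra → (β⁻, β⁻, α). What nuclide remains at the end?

Ra-224

Start: (A, Z) = (228, 88).
After β⁻: (228, 89).
After β⁻: (228, 90).
After α: (224, 88).
Z = 88 is radium.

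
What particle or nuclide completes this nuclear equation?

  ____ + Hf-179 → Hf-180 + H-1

Conserve mass number: A + 179 = 180 + 1, so A = 2.
Conserve atomic number: Z + 72 = 72 + 1, so Z = 1.
A = 2 and Z = 1 is H-2 — a deuteron.

deuteron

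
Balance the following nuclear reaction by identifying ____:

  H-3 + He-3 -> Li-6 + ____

gamma ray

Conserve mass number: 3 + 3 = 6 + A, so A = 0.
Conserve atomic number: 1 + 2 = 3 + Z, so Z = 0.
A = 0 and Z = 0 is γ — a gamma ray.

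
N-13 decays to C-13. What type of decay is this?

beta-plus decay or electron capture

ΔA = 13 − 13 = 0; ΔZ = 6 − 7 = -1.
A is unchanged and Z drops by 1 — a proton has become a neutron (β⁺ emission or electron capture).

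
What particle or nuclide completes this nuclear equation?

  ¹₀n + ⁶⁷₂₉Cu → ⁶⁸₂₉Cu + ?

Conserve mass number: 1 + 67 = 68 + A, so A = 0.
Conserve atomic number: 0 + 29 = 29 + Z, so Z = 0.
A = 0 and Z = 0 is ⁰₀γ — a gamma ray.

gamma ray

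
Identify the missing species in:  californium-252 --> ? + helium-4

Conserve mass number: 252 = A + 4, so A = 248.
Conserve atomic number: 98 = Z + 2, so Z = 96.
Z = 96 is curium, so the species is curium-248.

Cm-248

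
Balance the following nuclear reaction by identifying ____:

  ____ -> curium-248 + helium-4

Conserve mass number: A = 248 + 4, so A = 252.
Conserve atomic number: Z = 96 + 2, so Z = 98.
Z = 98 is californium, so the species is californium-252.

Cf-252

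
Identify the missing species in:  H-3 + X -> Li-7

Conserve mass number: 3 + A = 7, so A = 4.
Conserve atomic number: 1 + Z = 3, so Z = 2.
A = 4 and Z = 2 is He-4 — an alpha particle.

alpha particle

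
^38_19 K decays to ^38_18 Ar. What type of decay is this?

ΔA = 38 − 38 = 0; ΔZ = 18 − 19 = -1.
A is unchanged and Z drops by 1 — a proton has become a neutron (β⁺ emission or electron capture).

beta-plus decay or electron capture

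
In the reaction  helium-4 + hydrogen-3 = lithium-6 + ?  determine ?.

neutron

Conserve mass number: 4 + 3 = 6 + A, so A = 1.
Conserve atomic number: 2 + 1 = 3 + Z, so Z = 0.
A = 1 and Z = 0 is neutron — a neutron.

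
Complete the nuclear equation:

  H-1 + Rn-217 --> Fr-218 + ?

Conserve mass number: 1 + 217 = 218 + A, so A = 0.
Conserve atomic number: 1 + 86 = 87 + Z, so Z = 0.
A = 0 and Z = 0 is γ — a gamma ray.

gamma ray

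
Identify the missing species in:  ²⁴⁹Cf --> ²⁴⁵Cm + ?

alpha particle

Conserve mass number: 249 = 245 + A, so A = 4.
Conserve atomic number: 98 = 96 + Z, so Z = 2.
A = 4 and Z = 2 is ⁴He — an alpha particle.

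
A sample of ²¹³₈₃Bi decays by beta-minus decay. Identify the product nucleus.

Beta-minus decay: mass number changes by +0, atomic number by +1.
A: 213 = 213; Z: 83 + 1 = 84.
Z = 84 is polonium, so the daughter is ²¹³₈₄Po.

Po-213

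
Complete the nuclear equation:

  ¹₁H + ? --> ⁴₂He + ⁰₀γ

triton

Conserve mass number: 1 + A = 4 + 0, so A = 3.
Conserve atomic number: 1 + Z = 2 + 0, so Z = 1.
A = 3 and Z = 1 is ³₁H — a triton.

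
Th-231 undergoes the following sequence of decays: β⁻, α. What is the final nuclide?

Ac-227

Start: (A, Z) = (231, 90).
After β⁻: (231, 91).
After α: (227, 89).
Z = 89 is actinium.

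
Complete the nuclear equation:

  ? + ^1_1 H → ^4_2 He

triton

Conserve mass number: A + 1 = 4, so A = 3.
Conserve atomic number: Z + 1 = 2, so Z = 1.
A = 3 and Z = 1 is ^3_1 H — a triton.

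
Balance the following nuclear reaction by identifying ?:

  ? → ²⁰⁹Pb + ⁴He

Po-213

Conserve mass number: A = 209 + 4, so A = 213.
Conserve atomic number: Z = 82 + 2, so Z = 84.
Z = 84 is polonium, so the species is ²¹³Po.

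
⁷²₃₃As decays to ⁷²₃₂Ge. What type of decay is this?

ΔA = 72 − 72 = 0; ΔZ = 32 − 33 = -1.
A is unchanged and Z drops by 1 — a proton has become a neutron (β⁺ emission or electron capture).

beta-plus decay or electron capture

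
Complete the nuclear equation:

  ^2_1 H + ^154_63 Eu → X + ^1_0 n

Gd-155

Conserve mass number: 2 + 154 = A + 1, so A = 155.
Conserve atomic number: 1 + 63 = Z + 0, so Z = 64.
Z = 64 is gadolinium, so the species is ^155_64 Gd.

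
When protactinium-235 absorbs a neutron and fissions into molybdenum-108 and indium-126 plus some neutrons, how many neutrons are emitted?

2

Conserve mass number: 236 = 108 + 126 + k, so k = 236 − 234 = 2.
Check atomic number: 91 = 42 + 49 + 0 = 91. ✓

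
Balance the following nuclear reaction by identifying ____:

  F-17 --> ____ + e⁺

Conserve mass number: 17 = A + 0, so A = 17.
Conserve atomic number: 9 = Z + 1, so Z = 8.
Z = 8 is oxygen, so the species is O-17.

O-17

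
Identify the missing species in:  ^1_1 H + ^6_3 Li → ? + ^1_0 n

Conserve mass number: 1 + 6 = A + 1, so A = 6.
Conserve atomic number: 1 + 3 = Z + 0, so Z = 4.
Z = 4 is beryllium, so the species is ^6_4 Be.

Be-6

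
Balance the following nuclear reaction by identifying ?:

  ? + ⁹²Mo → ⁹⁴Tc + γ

deuteron

Conserve mass number: A + 92 = 94 + 0, so A = 2.
Conserve atomic number: Z + 42 = 43 + 0, so Z = 1.
A = 2 and Z = 1 is ²H — a deuteron.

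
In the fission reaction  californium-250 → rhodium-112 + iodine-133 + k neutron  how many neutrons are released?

5

Conserve mass number: 250 = 112 + 133 + k, so k = 250 − 245 = 5.
Check atomic number: 98 = 45 + 53 + 0 = 98. ✓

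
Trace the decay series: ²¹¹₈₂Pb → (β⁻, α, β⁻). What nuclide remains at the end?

Start: (A, Z) = (211, 82).
After β⁻: (211, 83).
After α: (207, 81).
After β⁻: (207, 82).
Z = 82 is lead.

Pb-207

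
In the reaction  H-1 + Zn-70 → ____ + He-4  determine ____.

Cu-67

Conserve mass number: 1 + 70 = A + 4, so A = 67.
Conserve atomic number: 1 + 30 = Z + 2, so Z = 29.
Z = 29 is copper, so the species is Cu-67.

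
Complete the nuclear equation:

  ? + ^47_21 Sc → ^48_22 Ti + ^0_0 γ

proton

Conserve mass number: A + 47 = 48 + 0, so A = 1.
Conserve atomic number: Z + 21 = 22 + 0, so Z = 1.
A = 1 and Z = 1 is ^1_1 H — a proton.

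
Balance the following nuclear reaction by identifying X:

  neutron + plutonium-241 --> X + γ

Pu-242

Conserve mass number: 1 + 241 = A + 0, so A = 242.
Conserve atomic number: 0 + 94 = Z + 0, so Z = 94.
Z = 94 is plutonium, so the species is plutonium-242.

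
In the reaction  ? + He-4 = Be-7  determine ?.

He-3

Conserve mass number: A + 4 = 7, so A = 3.
Conserve atomic number: Z + 2 = 4, so Z = 2.
Z = 2 is helium, so the species is He-3.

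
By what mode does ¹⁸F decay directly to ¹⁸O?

beta-plus decay or electron capture

ΔA = 18 − 18 = 0; ΔZ = 8 − 9 = -1.
A is unchanged and Z drops by 1 — a proton has become a neutron (β⁺ emission or electron capture).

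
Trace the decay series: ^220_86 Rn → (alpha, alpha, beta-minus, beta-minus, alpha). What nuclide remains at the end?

Start: (A, Z) = (220, 86).
After α: (216, 84).
After α: (212, 82).
After β⁻: (212, 83).
After β⁻: (212, 84).
After α: (208, 82).
Z = 82 is lead.

Pb-208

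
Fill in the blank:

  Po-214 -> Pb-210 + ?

Conserve mass number: 214 = 210 + A, so A = 4.
Conserve atomic number: 84 = 82 + Z, so Z = 2.
A = 4 and Z = 2 is He-4 — an alpha particle.

alpha particle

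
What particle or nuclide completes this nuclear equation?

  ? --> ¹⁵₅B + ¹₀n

B-16

Conserve mass number: A = 15 + 1, so A = 16.
Conserve atomic number: Z = 5 + 0, so Z = 5.
Z = 5 is boron, so the species is ¹⁶₅B.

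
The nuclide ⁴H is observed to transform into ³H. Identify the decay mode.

neutron emission

ΔA = 3 − 4 = -1; ΔZ = 1 − 1 = +0.
A drops by 1 with Z unchanged — a neutron was emitted.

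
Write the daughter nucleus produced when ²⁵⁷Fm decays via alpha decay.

Cf-253

Alpha decay: mass number changes by -4, atomic number by -2.
A: 257 − 4 = 253; Z: 100 − 2 = 98.
Z = 98 is californium, so the daughter is ²⁵³Cf.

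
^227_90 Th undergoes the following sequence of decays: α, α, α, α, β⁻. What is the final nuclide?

Bi-211

Start: (A, Z) = (227, 90).
After α: (223, 88).
After α: (219, 86).
After α: (215, 84).
After α: (211, 82).
After β⁻: (211, 83).
Z = 83 is bismuth.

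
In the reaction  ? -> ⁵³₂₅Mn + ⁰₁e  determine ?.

Conserve mass number: A = 53 + 0, so A = 53.
Conserve atomic number: Z = 25 + 1, so Z = 26.
Z = 26 is iron, so the species is ⁵³₂₆Fe.

Fe-53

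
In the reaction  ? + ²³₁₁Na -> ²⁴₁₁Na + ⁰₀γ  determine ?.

neutron

Conserve mass number: A + 23 = 24 + 0, so A = 1.
Conserve atomic number: Z + 11 = 11 + 0, so Z = 0.
A = 1 and Z = 0 is ¹₀n — a neutron.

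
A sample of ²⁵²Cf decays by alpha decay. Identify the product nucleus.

Cm-248

Alpha decay: mass number changes by -4, atomic number by -2.
A: 252 − 4 = 248; Z: 98 − 2 = 96.
Z = 96 is curium, so the daughter is ²⁴⁸Cm.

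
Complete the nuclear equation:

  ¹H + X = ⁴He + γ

triton

Conserve mass number: 1 + A = 4 + 0, so A = 3.
Conserve atomic number: 1 + Z = 2 + 0, so Z = 1.
A = 3 and Z = 1 is ³H — a triton.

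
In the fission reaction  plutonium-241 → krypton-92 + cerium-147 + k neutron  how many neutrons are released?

Conserve mass number: 241 = 92 + 147 + k, so k = 241 − 239 = 2.
Check atomic number: 94 = 36 + 58 + 0 = 94. ✓

2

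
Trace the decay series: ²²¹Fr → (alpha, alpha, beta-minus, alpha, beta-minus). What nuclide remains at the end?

Bi-209

Start: (A, Z) = (221, 87).
After α: (217, 85).
After α: (213, 83).
After β⁻: (213, 84).
After α: (209, 82).
After β⁻: (209, 83).
Z = 83 is bismuth.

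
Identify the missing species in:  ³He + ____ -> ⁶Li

Conserve mass number: 3 + A = 6, so A = 3.
Conserve atomic number: 2 + Z = 3, so Z = 1.
A = 3 and Z = 1 is ³H — a triton.

triton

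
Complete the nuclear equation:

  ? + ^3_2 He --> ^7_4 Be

alpha particle

Conserve mass number: A + 3 = 7, so A = 4.
Conserve atomic number: Z + 2 = 4, so Z = 2.
A = 4 and Z = 2 is ^4_2 He — an alpha particle.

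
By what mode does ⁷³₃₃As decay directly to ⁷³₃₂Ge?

beta-plus decay or electron capture

ΔA = 73 − 73 = 0; ΔZ = 32 − 33 = -1.
A is unchanged and Z drops by 1 — a proton has become a neutron (β⁺ emission or electron capture).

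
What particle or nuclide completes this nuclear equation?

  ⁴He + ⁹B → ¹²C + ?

proton

Conserve mass number: 4 + 9 = 12 + A, so A = 1.
Conserve atomic number: 2 + 5 = 6 + Z, so Z = 1.
A = 1 and Z = 1 is ¹H — a proton.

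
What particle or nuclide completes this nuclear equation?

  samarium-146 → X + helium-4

Conserve mass number: 146 = A + 4, so A = 142.
Conserve atomic number: 62 = Z + 2, so Z = 60.
Z = 60 is neodymium, so the species is neodymium-142.

Nd-142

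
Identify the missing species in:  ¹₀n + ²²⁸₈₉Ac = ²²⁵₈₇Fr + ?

alpha particle

Conserve mass number: 1 + 228 = 225 + A, so A = 4.
Conserve atomic number: 0 + 89 = 87 + Z, so Z = 2.
A = 4 and Z = 2 is ⁴₂He — an alpha particle.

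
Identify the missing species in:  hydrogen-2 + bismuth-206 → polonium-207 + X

Conserve mass number: 2 + 206 = 207 + A, so A = 1.
Conserve atomic number: 1 + 83 = 84 + Z, so Z = 0.
A = 1 and Z = 0 is neutron — a neutron.

neutron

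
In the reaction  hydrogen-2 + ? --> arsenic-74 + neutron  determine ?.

Ge-73

Conserve mass number: 2 + A = 74 + 1, so A = 73.
Conserve atomic number: 1 + Z = 33 + 0, so Z = 32.
Z = 32 is germanium, so the species is germanium-73.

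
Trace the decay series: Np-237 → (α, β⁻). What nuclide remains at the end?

Start: (A, Z) = (237, 93).
After α: (233, 91).
After β⁻: (233, 92).
Z = 92 is uranium.

U-233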